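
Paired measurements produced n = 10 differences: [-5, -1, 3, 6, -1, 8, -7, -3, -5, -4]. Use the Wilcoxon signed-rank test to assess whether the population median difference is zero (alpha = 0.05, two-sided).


Step 1: Drop any zero differences (none here) and take |d_i|.
|d| = [5, 1, 3, 6, 1, 8, 7, 3, 5, 4]
Step 2: Midrank |d_i| (ties get averaged ranks).
ranks: |5|->6.5, |1|->1.5, |3|->3.5, |6|->8, |1|->1.5, |8|->10, |7|->9, |3|->3.5, |5|->6.5, |4|->5
Step 3: Attach original signs; sum ranks with positive sign and with negative sign.
W+ = 3.5 + 8 + 10 = 21.5
W- = 6.5 + 1.5 + 1.5 + 9 + 3.5 + 6.5 + 5 = 33.5
(Check: W+ + W- = 55 should equal n(n+1)/2 = 55.)
Step 4: Test statistic W = min(W+, W-) = 21.5.
Step 5: Ties in |d|, so use the tie-corrected normal approximation.
        E[W] = n(n+1)/4 = 10*11/4 = 27.5.
        Tie groups: |d|=1 (t=2), |d|=3 (t=2), |d|=5 (t=2); sum(t^3 - t) = 18.
        Var[W] = n(n+1)(2n+1)/24 - sum(t^3-t)/48 = 2310/24 - 18/48 = 95.875.
        z = (W - E[W]) / sqrt(Var[W]) = (21.5 - 27.5) / 9.7916 = -0.6128.
        Two-sided p = 2*Phi(z) = 0.540027.
Step 6: alpha = 0.05. fail to reject H0.

W+ = 21.5, W- = 33.5, W = min = 21.5, p = 0.540027, fail to reject H0.


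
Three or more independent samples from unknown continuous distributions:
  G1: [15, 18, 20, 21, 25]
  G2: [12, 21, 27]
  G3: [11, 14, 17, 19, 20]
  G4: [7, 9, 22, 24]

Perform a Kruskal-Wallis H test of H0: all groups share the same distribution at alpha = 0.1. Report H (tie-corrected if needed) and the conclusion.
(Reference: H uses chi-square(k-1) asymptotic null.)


Step 1: Combine all N = 17 observations and assign midranks.
sorted (value, group, rank): (7,G4,1), (9,G4,2), (11,G3,3), (12,G2,4), (14,G3,5), (15,G1,6), (17,G3,7), (18,G1,8), (19,G3,9), (20,G1,10.5), (20,G3,10.5), (21,G1,12.5), (21,G2,12.5), (22,G4,14), (24,G4,15), (25,G1,16), (27,G2,17)
Step 2: Sum ranks within each group.
R_1 = 53 (n_1 = 5)
R_2 = 33.5 (n_2 = 3)
R_3 = 34.5 (n_3 = 5)
R_4 = 32 (n_4 = 4)
Step 3: H = 12/(N(N+1)) * sum(R_i^2/n_i) - 3(N+1)
     = 12/(17*18) * (53^2/5 + 33.5^2/3 + 34.5^2/5 + 32^2/4) - 3*18
     = 0.039216 * 1429.93 - 54
     = 2.075817.
Step 4: Ties present; correction factor C = 1 - 12/(17^3 - 17) = 0.997549. Corrected H = 2.075817 / 0.997549 = 2.080917.
Step 5: Under H0, H ~ chi^2(3); p-value = 0.555783.
Step 6: alpha = 0.1. fail to reject H0.

H = 2.0809, df = 3, p = 0.555783, fail to reject H0.


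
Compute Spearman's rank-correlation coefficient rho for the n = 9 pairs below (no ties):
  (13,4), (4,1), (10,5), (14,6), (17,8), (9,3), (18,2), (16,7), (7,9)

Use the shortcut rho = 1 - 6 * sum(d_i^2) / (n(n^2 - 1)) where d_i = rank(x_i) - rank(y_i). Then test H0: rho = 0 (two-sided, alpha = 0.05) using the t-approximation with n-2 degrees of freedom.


Step 1: Rank x and y separately (midranks; no ties here).
rank(x): 13->5, 4->1, 10->4, 14->6, 17->8, 9->3, 18->9, 16->7, 7->2
rank(y): 4->4, 1->1, 5->5, 6->6, 8->8, 3->3, 2->2, 7->7, 9->9
Step 2: d_i = R_x(i) - R_y(i); compute d_i^2.
  (5-4)^2=1, (1-1)^2=0, (4-5)^2=1, (6-6)^2=0, (8-8)^2=0, (3-3)^2=0, (9-2)^2=49, (7-7)^2=0, (2-9)^2=49
sum(d^2) = 100.
Step 3: rho = 1 - 6*100 / (9*(9^2 - 1)) = 1 - 600/720 = 0.166667.
Step 4: Under H0, t = rho * sqrt((n-2)/(1-rho^2)) = 0.4472 ~ t(7).
Step 5: Two-sided p-value from the t-distribution with 7 df = 0.668231.
Step 6: alpha = 0.05. fail to reject H0.

rho = 0.1667, p = 0.668231, fail to reject H0 at alpha = 0.05.


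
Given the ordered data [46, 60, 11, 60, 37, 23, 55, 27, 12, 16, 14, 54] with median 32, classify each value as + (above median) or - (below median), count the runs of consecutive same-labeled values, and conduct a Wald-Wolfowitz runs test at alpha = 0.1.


Step 1: Compute median = 32; label A = above, B = below.
Labels in order: AABAABABBBBA  (n_A = 6, n_B = 6)
Step 2: Count runs R = 7.
Step 3: Under H0 (random ordering), E[R] = 2*n_A*n_B/(n_A+n_B) + 1 = 2*6*6/12 + 1 = 7.0000.
        Var[R] = 2*n_A*n_B*(2*n_A*n_B - n_A - n_B) / ((n_A+n_B)^2 * (n_A+n_B-1)) = 4320/1584 = 2.7273.
        SD[R] = 1.6514.
Step 4: R = E[R], so z = 0 with no continuity correction.
Step 5: Two-sided p-value via normal approximation = 2*(1 - Phi(|z|)) = 1.000000.
Step 6: alpha = 0.1. fail to reject H0.

R = 7, z = 0.0000, p = 1.000000, fail to reject H0.


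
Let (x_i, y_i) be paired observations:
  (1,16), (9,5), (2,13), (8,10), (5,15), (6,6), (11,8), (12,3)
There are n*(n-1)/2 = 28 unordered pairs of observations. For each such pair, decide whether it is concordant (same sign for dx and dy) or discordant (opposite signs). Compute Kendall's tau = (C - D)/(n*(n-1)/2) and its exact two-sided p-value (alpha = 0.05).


Step 1: Enumerate the 28 unordered pairs (i,j) with i<j and classify each by sign(x_j-x_i) * sign(y_j-y_i).
  (1,2):dx=+8,dy=-11->D; (1,3):dx=+1,dy=-3->D; (1,4):dx=+7,dy=-6->D; (1,5):dx=+4,dy=-1->D
  (1,6):dx=+5,dy=-10->D; (1,7):dx=+10,dy=-8->D; (1,8):dx=+11,dy=-13->D; (2,3):dx=-7,dy=+8->D
  (2,4):dx=-1,dy=+5->D; (2,5):dx=-4,dy=+10->D; (2,6):dx=-3,dy=+1->D; (2,7):dx=+2,dy=+3->C
  (2,8):dx=+3,dy=-2->D; (3,4):dx=+6,dy=-3->D; (3,5):dx=+3,dy=+2->C; (3,6):dx=+4,dy=-7->D
  (3,7):dx=+9,dy=-5->D; (3,8):dx=+10,dy=-10->D; (4,5):dx=-3,dy=+5->D; (4,6):dx=-2,dy=-4->C
  (4,7):dx=+3,dy=-2->D; (4,8):dx=+4,dy=-7->D; (5,6):dx=+1,dy=-9->D; (5,7):dx=+6,dy=-7->D
  (5,8):dx=+7,dy=-12->D; (6,7):dx=+5,dy=+2->C; (6,8):dx=+6,dy=-3->D; (7,8):dx=+1,dy=-5->D
Step 2: C = 4, D = 24, total pairs = 28.
Step 3: tau = (C - D)/(n(n-1)/2) = (4 - 24)/28 = -0.714286.
Step 4: Exact two-sided p-value (enumerate n! = 40320 permutations of y under H0): p = 0.014137.
Step 5: alpha = 0.05. reject H0.

tau_b = -0.7143 (C=4, D=24), p = 0.014137, reject H0.


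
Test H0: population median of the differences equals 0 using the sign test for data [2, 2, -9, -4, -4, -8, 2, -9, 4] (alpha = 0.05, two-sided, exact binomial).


Step 1: Discard zero differences. Original n = 9; n_eff = number of nonzero differences = 9.
Nonzero differences (with sign): +2, +2, -9, -4, -4, -8, +2, -9, +4
Step 2: Count signs: positive = 4, negative = 5.
Step 3: Under H0: P(positive) = 0.5, so the number of positives S ~ Bin(9, 0.5).
Step 4: Two-sided exact p-value = sum of Bin(9,0.5) probabilities at or below the observed probability = 1.000000.
Step 5: alpha = 0.05. fail to reject H0.

n_eff = 9, pos = 4, neg = 5, p = 1.000000, fail to reject H0.


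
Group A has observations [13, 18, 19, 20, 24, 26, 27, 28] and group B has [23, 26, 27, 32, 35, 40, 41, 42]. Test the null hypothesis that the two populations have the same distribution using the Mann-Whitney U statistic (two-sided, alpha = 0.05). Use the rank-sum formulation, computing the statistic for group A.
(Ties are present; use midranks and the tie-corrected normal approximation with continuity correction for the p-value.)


Step 1: Combine and sort all 16 observations; assign midranks.
sorted (value, group): (13,X), (18,X), (19,X), (20,X), (23,Y), (24,X), (26,X), (26,Y), (27,X), (27,Y), (28,X), (32,Y), (35,Y), (40,Y), (41,Y), (42,Y)
ranks: 13->1, 18->2, 19->3, 20->4, 23->5, 24->6, 26->7.5, 26->7.5, 27->9.5, 27->9.5, 28->11, 32->12, 35->13, 40->14, 41->15, 42->16
Step 2: Rank sum for X: R1 = 1 + 2 + 3 + 4 + 6 + 7.5 + 9.5 + 11 = 44.
Step 3: U_X = R1 - n1(n1+1)/2 = 44 - 8*9/2 = 44 - 36 = 8.
       U_Y = n1*n2 - U_X = 64 - 8 = 56.
Step 4: Ties are present, so use the tie-corrected normal approximation (with continuity correction) for the p-value.
Step 5: p-value = 0.013450; compare to alpha = 0.05. reject H0.

U_X = 8, p = 0.013450, reject H0 at alpha = 0.05.


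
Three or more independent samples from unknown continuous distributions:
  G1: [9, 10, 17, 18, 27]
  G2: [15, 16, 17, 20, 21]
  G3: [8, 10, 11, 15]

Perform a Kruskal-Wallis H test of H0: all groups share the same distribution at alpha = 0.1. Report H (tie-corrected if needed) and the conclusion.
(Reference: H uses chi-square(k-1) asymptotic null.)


Step 1: Combine all N = 14 observations and assign midranks.
sorted (value, group, rank): (8,G3,1), (9,G1,2), (10,G1,3.5), (10,G3,3.5), (11,G3,5), (15,G2,6.5), (15,G3,6.5), (16,G2,8), (17,G1,9.5), (17,G2,9.5), (18,G1,11), (20,G2,12), (21,G2,13), (27,G1,14)
Step 2: Sum ranks within each group.
R_1 = 40 (n_1 = 5)
R_2 = 49 (n_2 = 5)
R_3 = 16 (n_3 = 4)
Step 3: H = 12/(N(N+1)) * sum(R_i^2/n_i) - 3(N+1)
     = 12/(14*15) * (40^2/5 + 49^2/5 + 16^2/4) - 3*15
     = 0.057143 * 864.2 - 45
     = 4.382857.
Step 4: Ties present; correction factor C = 1 - 18/(14^3 - 14) = 0.993407. Corrected H = 4.382857 / 0.993407 = 4.411947.
Step 5: Under H0, H ~ chi^2(2); p-value = 0.110143.
Step 6: alpha = 0.1. fail to reject H0.

H = 4.4119, df = 2, p = 0.110143, fail to reject H0.


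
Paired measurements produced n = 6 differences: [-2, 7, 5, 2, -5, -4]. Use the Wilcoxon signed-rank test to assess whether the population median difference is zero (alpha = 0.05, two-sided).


Step 1: Drop any zero differences (none here) and take |d_i|.
|d| = [2, 7, 5, 2, 5, 4]
Step 2: Midrank |d_i| (ties get averaged ranks).
ranks: |2|->1.5, |7|->6, |5|->4.5, |2|->1.5, |5|->4.5, |4|->3
Step 3: Attach original signs; sum ranks with positive sign and with negative sign.
W+ = 6 + 4.5 + 1.5 = 12
W- = 1.5 + 4.5 + 3 = 9
(Check: W+ + W- = 21 should equal n(n+1)/2 = 21.)
Step 4: Test statistic W = min(W+, W-) = 9.
Step 5: Ties in |d|, so use the tie-corrected normal approximation.
        E[W] = n(n+1)/4 = 6*7/4 = 10.5.
        Tie groups: |d|=2 (t=2), |d|=5 (t=2); sum(t^3 - t) = 12.
        Var[W] = n(n+1)(2n+1)/24 - sum(t^3-t)/48 = 546/24 - 12/48 = 22.5.
        z = (W - E[W]) / sqrt(Var[W]) = (9 - 10.5) / 4.7434 = -0.3162.
        Two-sided p = 2*Phi(z) = 0.751830.
Step 6: alpha = 0.05. fail to reject H0.

W+ = 12, W- = 9, W = min = 9, p = 0.751830, fail to reject H0.


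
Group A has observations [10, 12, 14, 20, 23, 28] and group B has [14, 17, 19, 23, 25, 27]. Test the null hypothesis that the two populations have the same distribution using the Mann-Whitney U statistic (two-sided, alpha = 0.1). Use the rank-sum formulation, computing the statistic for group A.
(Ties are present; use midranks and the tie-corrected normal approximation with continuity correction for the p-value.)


Step 1: Combine and sort all 12 observations; assign midranks.
sorted (value, group): (10,X), (12,X), (14,X), (14,Y), (17,Y), (19,Y), (20,X), (23,X), (23,Y), (25,Y), (27,Y), (28,X)
ranks: 10->1, 12->2, 14->3.5, 14->3.5, 17->5, 19->6, 20->7, 23->8.5, 23->8.5, 25->10, 27->11, 28->12
Step 2: Rank sum for X: R1 = 1 + 2 + 3.5 + 7 + 8.5 + 12 = 34.
Step 3: U_X = R1 - n1(n1+1)/2 = 34 - 6*7/2 = 34 - 21 = 13.
       U_Y = n1*n2 - U_X = 36 - 13 = 23.
Step 4: Ties are present, so use the tie-corrected normal approximation (with continuity correction) for the p-value.
Step 5: p-value = 0.469613; compare to alpha = 0.1. fail to reject H0.

U_X = 13, p = 0.469613, fail to reject H0 at alpha = 0.1.


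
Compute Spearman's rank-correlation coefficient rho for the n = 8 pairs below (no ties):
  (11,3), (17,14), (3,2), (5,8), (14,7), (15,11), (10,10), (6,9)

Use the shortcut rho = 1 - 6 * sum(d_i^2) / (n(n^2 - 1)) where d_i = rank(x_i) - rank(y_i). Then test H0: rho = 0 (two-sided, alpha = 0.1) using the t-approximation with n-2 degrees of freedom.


Step 1: Rank x and y separately (midranks; no ties here).
rank(x): 11->5, 17->8, 3->1, 5->2, 14->6, 15->7, 10->4, 6->3
rank(y): 3->2, 14->8, 2->1, 8->4, 7->3, 11->7, 10->6, 9->5
Step 2: d_i = R_x(i) - R_y(i); compute d_i^2.
  (5-2)^2=9, (8-8)^2=0, (1-1)^2=0, (2-4)^2=4, (6-3)^2=9, (7-7)^2=0, (4-6)^2=4, (3-5)^2=4
sum(d^2) = 30.
Step 3: rho = 1 - 6*30 / (8*(8^2 - 1)) = 1 - 180/504 = 0.642857.
Step 4: Under H0, t = rho * sqrt((n-2)/(1-rho^2)) = 2.0557 ~ t(6).
Step 5: Two-sided p-value from the t-distribution with 6 df = 0.085559.
Step 6: alpha = 0.1. reject H0.

rho = 0.6429, p = 0.085559, reject H0 at alpha = 0.1.


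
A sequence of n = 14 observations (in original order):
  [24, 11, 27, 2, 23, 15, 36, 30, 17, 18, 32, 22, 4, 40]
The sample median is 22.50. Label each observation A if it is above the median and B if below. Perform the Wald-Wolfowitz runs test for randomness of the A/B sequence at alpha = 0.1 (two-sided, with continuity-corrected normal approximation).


Step 1: Compute median = 22.50; label A = above, B = below.
Labels in order: ABABABAABBABBA  (n_A = 7, n_B = 7)
Step 2: Count runs R = 11.
Step 3: Under H0 (random ordering), E[R] = 2*n_A*n_B/(n_A+n_B) + 1 = 2*7*7/14 + 1 = 8.0000.
        Var[R] = 2*n_A*n_B*(2*n_A*n_B - n_A - n_B) / ((n_A+n_B)^2 * (n_A+n_B-1)) = 8232/2548 = 3.2308.
        SD[R] = 1.7974.
Step 4: Continuity-corrected z = (R - 0.5 - E[R]) / SD[R] = (11 - 0.5 - 8.0000) / 1.7974 = 1.3909.
Step 5: Two-sided p-value via normal approximation = 2*(1 - Phi(|z|)) = 0.164264.
Step 6: alpha = 0.1. fail to reject H0.

R = 11, z = 1.3909, p = 0.164264, fail to reject H0.


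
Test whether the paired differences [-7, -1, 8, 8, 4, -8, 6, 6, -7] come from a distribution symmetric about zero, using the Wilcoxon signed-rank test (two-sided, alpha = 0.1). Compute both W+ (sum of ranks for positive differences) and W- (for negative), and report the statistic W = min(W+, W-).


Step 1: Drop any zero differences (none here) and take |d_i|.
|d| = [7, 1, 8, 8, 4, 8, 6, 6, 7]
Step 2: Midrank |d_i| (ties get averaged ranks).
ranks: |7|->5.5, |1|->1, |8|->8, |8|->8, |4|->2, |8|->8, |6|->3.5, |6|->3.5, |7|->5.5
Step 3: Attach original signs; sum ranks with positive sign and with negative sign.
W+ = 8 + 8 + 2 + 3.5 + 3.5 = 25
W- = 5.5 + 1 + 8 + 5.5 = 20
(Check: W+ + W- = 45 should equal n(n+1)/2 = 45.)
Step 4: Test statistic W = min(W+, W-) = 20.
Step 5: Ties in |d|, so use the tie-corrected normal approximation.
        E[W] = n(n+1)/4 = 9*10/4 = 22.5.
        Tie groups: |d|=6 (t=2), |d|=7 (t=2), |d|=8 (t=3); sum(t^3 - t) = 36.
        Var[W] = n(n+1)(2n+1)/24 - sum(t^3-t)/48 = 1710/24 - 36/48 = 70.5.
        z = (W - E[W]) / sqrt(Var[W]) = (20 - 22.5) / 8.3964 = -0.2977.
        Two-sided p = 2*Phi(z) = 0.765897.
Step 6: alpha = 0.1. fail to reject H0.

W+ = 25, W- = 20, W = min = 20, p = 0.765897, fail to reject H0.


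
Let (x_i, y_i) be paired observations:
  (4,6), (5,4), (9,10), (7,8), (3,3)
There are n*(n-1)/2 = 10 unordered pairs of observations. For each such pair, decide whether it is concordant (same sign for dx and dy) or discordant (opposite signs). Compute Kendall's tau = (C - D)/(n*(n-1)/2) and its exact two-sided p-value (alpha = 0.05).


Step 1: Enumerate the 10 unordered pairs (i,j) with i<j and classify each by sign(x_j-x_i) * sign(y_j-y_i).
  (1,2):dx=+1,dy=-2->D; (1,3):dx=+5,dy=+4->C; (1,4):dx=+3,dy=+2->C; (1,5):dx=-1,dy=-3->C
  (2,3):dx=+4,dy=+6->C; (2,4):dx=+2,dy=+4->C; (2,5):dx=-2,dy=-1->C; (3,4):dx=-2,dy=-2->C
  (3,5):dx=-6,dy=-7->C; (4,5):dx=-4,dy=-5->C
Step 2: C = 9, D = 1, total pairs = 10.
Step 3: tau = (C - D)/(n(n-1)/2) = (9 - 1)/10 = 0.800000.
Step 4: Exact two-sided p-value (enumerate n! = 120 permutations of y under H0): p = 0.083333.
Step 5: alpha = 0.05. fail to reject H0.

tau_b = 0.8000 (C=9, D=1), p = 0.083333, fail to reject H0.


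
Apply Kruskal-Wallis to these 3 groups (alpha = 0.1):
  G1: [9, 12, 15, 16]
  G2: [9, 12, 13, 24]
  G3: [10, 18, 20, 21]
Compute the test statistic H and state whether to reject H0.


Step 1: Combine all N = 12 observations and assign midranks.
sorted (value, group, rank): (9,G1,1.5), (9,G2,1.5), (10,G3,3), (12,G1,4.5), (12,G2,4.5), (13,G2,6), (15,G1,7), (16,G1,8), (18,G3,9), (20,G3,10), (21,G3,11), (24,G2,12)
Step 2: Sum ranks within each group.
R_1 = 21 (n_1 = 4)
R_2 = 24 (n_2 = 4)
R_3 = 33 (n_3 = 4)
Step 3: H = 12/(N(N+1)) * sum(R_i^2/n_i) - 3(N+1)
     = 12/(12*13) * (21^2/4 + 24^2/4 + 33^2/4) - 3*13
     = 0.076923 * 526.5 - 39
     = 1.500000.
Step 4: Ties present; correction factor C = 1 - 12/(12^3 - 12) = 0.993007. Corrected H = 1.500000 / 0.993007 = 1.510563.
Step 5: Under H0, H ~ chi^2(2); p-value = 0.469878.
Step 6: alpha = 0.1. fail to reject H0.

H = 1.5106, df = 2, p = 0.469878, fail to reject H0.


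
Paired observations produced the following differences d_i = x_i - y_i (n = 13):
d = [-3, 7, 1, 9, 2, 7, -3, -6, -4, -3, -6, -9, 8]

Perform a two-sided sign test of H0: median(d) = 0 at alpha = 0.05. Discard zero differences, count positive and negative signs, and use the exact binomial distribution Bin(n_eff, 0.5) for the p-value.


Step 1: Discard zero differences. Original n = 13; n_eff = number of nonzero differences = 13.
Nonzero differences (with sign): -3, +7, +1, +9, +2, +7, -3, -6, -4, -3, -6, -9, +8
Step 2: Count signs: positive = 6, negative = 7.
Step 3: Under H0: P(positive) = 0.5, so the number of positives S ~ Bin(13, 0.5).
Step 4: Two-sided exact p-value = sum of Bin(13,0.5) probabilities at or below the observed probability = 1.000000.
Step 5: alpha = 0.05. fail to reject H0.

n_eff = 13, pos = 6, neg = 7, p = 1.000000, fail to reject H0.


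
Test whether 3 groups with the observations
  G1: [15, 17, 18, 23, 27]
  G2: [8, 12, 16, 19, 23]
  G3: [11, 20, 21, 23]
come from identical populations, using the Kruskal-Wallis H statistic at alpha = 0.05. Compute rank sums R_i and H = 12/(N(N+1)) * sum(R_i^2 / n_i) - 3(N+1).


Step 1: Combine all N = 14 observations and assign midranks.
sorted (value, group, rank): (8,G2,1), (11,G3,2), (12,G2,3), (15,G1,4), (16,G2,5), (17,G1,6), (18,G1,7), (19,G2,8), (20,G3,9), (21,G3,10), (23,G1,12), (23,G2,12), (23,G3,12), (27,G1,14)
Step 2: Sum ranks within each group.
R_1 = 43 (n_1 = 5)
R_2 = 29 (n_2 = 5)
R_3 = 33 (n_3 = 4)
Step 3: H = 12/(N(N+1)) * sum(R_i^2/n_i) - 3(N+1)
     = 12/(14*15) * (43^2/5 + 29^2/5 + 33^2/4) - 3*15
     = 0.057143 * 810.25 - 45
     = 1.300000.
Step 4: Ties present; correction factor C = 1 - 24/(14^3 - 14) = 0.991209. Corrected H = 1.300000 / 0.991209 = 1.311530.
Step 5: Under H0, H ~ chi^2(2); p-value = 0.519045.
Step 6: alpha = 0.05. fail to reject H0.

H = 1.3115, df = 2, p = 0.519045, fail to reject H0.


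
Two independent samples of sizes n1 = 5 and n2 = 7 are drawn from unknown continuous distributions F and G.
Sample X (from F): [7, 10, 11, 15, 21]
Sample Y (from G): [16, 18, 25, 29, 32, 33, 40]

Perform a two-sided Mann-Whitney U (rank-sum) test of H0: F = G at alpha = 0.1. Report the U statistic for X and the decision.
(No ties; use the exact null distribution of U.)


Step 1: Combine and sort all 12 observations; assign midranks.
sorted (value, group): (7,X), (10,X), (11,X), (15,X), (16,Y), (18,Y), (21,X), (25,Y), (29,Y), (32,Y), (33,Y), (40,Y)
ranks: 7->1, 10->2, 11->3, 15->4, 16->5, 18->6, 21->7, 25->8, 29->9, 32->10, 33->11, 40->12
Step 2: Rank sum for X: R1 = 1 + 2 + 3 + 4 + 7 = 17.
Step 3: U_X = R1 - n1(n1+1)/2 = 17 - 5*6/2 = 17 - 15 = 2.
       U_Y = n1*n2 - U_X = 35 - 2 = 33.
Step 4: No ties, so the exact null distribution of U (based on enumerating the C(12,5) = 792 equally likely rank assignments) gives the two-sided p-value.
Step 5: p-value = 0.010101; compare to alpha = 0.1. reject H0.

U_X = 2, p = 0.010101, reject H0 at alpha = 0.1.


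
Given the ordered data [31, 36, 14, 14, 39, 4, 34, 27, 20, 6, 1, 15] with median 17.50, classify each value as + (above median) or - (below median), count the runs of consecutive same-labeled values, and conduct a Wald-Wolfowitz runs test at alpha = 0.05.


Step 1: Compute median = 17.50; label A = above, B = below.
Labels in order: AABBABAAABBB  (n_A = 6, n_B = 6)
Step 2: Count runs R = 6.
Step 3: Under H0 (random ordering), E[R] = 2*n_A*n_B/(n_A+n_B) + 1 = 2*6*6/12 + 1 = 7.0000.
        Var[R] = 2*n_A*n_B*(2*n_A*n_B - n_A - n_B) / ((n_A+n_B)^2 * (n_A+n_B-1)) = 4320/1584 = 2.7273.
        SD[R] = 1.6514.
Step 4: Continuity-corrected z = (R + 0.5 - E[R]) / SD[R] = (6 + 0.5 - 7.0000) / 1.6514 = -0.3028.
Step 5: Two-sided p-value via normal approximation = 2*(1 - Phi(|z|)) = 0.762069.
Step 6: alpha = 0.05. fail to reject H0.

R = 6, z = -0.3028, p = 0.762069, fail to reject H0.


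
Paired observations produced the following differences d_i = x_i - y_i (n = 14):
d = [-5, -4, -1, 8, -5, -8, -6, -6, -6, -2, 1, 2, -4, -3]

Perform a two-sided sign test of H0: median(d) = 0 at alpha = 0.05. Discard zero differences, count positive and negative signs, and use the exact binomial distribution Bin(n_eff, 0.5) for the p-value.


Step 1: Discard zero differences. Original n = 14; n_eff = number of nonzero differences = 14.
Nonzero differences (with sign): -5, -4, -1, +8, -5, -8, -6, -6, -6, -2, +1, +2, -4, -3
Step 2: Count signs: positive = 3, negative = 11.
Step 3: Under H0: P(positive) = 0.5, so the number of positives S ~ Bin(14, 0.5).
Step 4: Two-sided exact p-value = sum of Bin(14,0.5) probabilities at or below the observed probability = 0.057373.
Step 5: alpha = 0.05. fail to reject H0.

n_eff = 14, pos = 3, neg = 11, p = 0.057373, fail to reject H0.


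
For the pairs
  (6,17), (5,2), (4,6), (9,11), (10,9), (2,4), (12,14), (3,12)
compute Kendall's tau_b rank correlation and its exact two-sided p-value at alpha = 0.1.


Step 1: Enumerate the 28 unordered pairs (i,j) with i<j and classify each by sign(x_j-x_i) * sign(y_j-y_i).
  (1,2):dx=-1,dy=-15->C; (1,3):dx=-2,dy=-11->C; (1,4):dx=+3,dy=-6->D; (1,5):dx=+4,dy=-8->D
  (1,6):dx=-4,dy=-13->C; (1,7):dx=+6,dy=-3->D; (1,8):dx=-3,dy=-5->C; (2,3):dx=-1,dy=+4->D
  (2,4):dx=+4,dy=+9->C; (2,5):dx=+5,dy=+7->C; (2,6):dx=-3,dy=+2->D; (2,7):dx=+7,dy=+12->C
  (2,8):dx=-2,dy=+10->D; (3,4):dx=+5,dy=+5->C; (3,5):dx=+6,dy=+3->C; (3,6):dx=-2,dy=-2->C
  (3,7):dx=+8,dy=+8->C; (3,8):dx=-1,dy=+6->D; (4,5):dx=+1,dy=-2->D; (4,6):dx=-7,dy=-7->C
  (4,7):dx=+3,dy=+3->C; (4,8):dx=-6,dy=+1->D; (5,6):dx=-8,dy=-5->C; (5,7):dx=+2,dy=+5->C
  (5,8):dx=-7,dy=+3->D; (6,7):dx=+10,dy=+10->C; (6,8):dx=+1,dy=+8->C; (7,8):dx=-9,dy=-2->C
Step 2: C = 18, D = 10, total pairs = 28.
Step 3: tau = (C - D)/(n(n-1)/2) = (18 - 10)/28 = 0.285714.
Step 4: Exact two-sided p-value (enumerate n! = 40320 permutations of y under H0): p = 0.398760.
Step 5: alpha = 0.1. fail to reject H0.

tau_b = 0.2857 (C=18, D=10), p = 0.398760, fail to reject H0.


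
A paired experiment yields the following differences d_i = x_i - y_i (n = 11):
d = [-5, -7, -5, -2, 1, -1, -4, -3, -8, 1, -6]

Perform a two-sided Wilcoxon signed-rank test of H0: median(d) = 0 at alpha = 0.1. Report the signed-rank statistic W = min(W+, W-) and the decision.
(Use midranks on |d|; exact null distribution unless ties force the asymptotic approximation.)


Step 1: Drop any zero differences (none here) and take |d_i|.
|d| = [5, 7, 5, 2, 1, 1, 4, 3, 8, 1, 6]
Step 2: Midrank |d_i| (ties get averaged ranks).
ranks: |5|->7.5, |7|->10, |5|->7.5, |2|->4, |1|->2, |1|->2, |4|->6, |3|->5, |8|->11, |1|->2, |6|->9
Step 3: Attach original signs; sum ranks with positive sign and with negative sign.
W+ = 2 + 2 = 4
W- = 7.5 + 10 + 7.5 + 4 + 2 + 6 + 5 + 11 + 9 = 62
(Check: W+ + W- = 66 should equal n(n+1)/2 = 66.)
Step 4: Test statistic W = min(W+, W-) = 4.
Step 5: Ties in |d|, so use the tie-corrected normal approximation.
        E[W] = n(n+1)/4 = 11*12/4 = 33.
        Tie groups: |d|=1 (t=3), |d|=5 (t=2); sum(t^3 - t) = 30.
        Var[W] = n(n+1)(2n+1)/24 - sum(t^3-t)/48 = 3036/24 - 30/48 = 125.875.
        z = (W - E[W]) / sqrt(Var[W]) = (4 - 33) / 11.2194 = -2.5848.
        Two-sided p = 2*Phi(z) = 0.009743.
Step 6: alpha = 0.1. reject H0.

W+ = 4, W- = 62, W = min = 4, p = 0.009743, reject H0.


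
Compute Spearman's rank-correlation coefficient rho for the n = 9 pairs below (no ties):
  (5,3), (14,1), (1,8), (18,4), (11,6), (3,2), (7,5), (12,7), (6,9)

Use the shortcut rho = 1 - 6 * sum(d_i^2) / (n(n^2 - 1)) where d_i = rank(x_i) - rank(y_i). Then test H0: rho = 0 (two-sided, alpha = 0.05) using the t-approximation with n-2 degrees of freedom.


Step 1: Rank x and y separately (midranks; no ties here).
rank(x): 5->3, 14->8, 1->1, 18->9, 11->6, 3->2, 7->5, 12->7, 6->4
rank(y): 3->3, 1->1, 8->8, 4->4, 6->6, 2->2, 5->5, 7->7, 9->9
Step 2: d_i = R_x(i) - R_y(i); compute d_i^2.
  (3-3)^2=0, (8-1)^2=49, (1-8)^2=49, (9-4)^2=25, (6-6)^2=0, (2-2)^2=0, (5-5)^2=0, (7-7)^2=0, (4-9)^2=25
sum(d^2) = 148.
Step 3: rho = 1 - 6*148 / (9*(9^2 - 1)) = 1 - 888/720 = -0.233333.
Step 4: Under H0, t = rho * sqrt((n-2)/(1-rho^2)) = -0.6349 ~ t(7).
Step 5: Two-sided p-value from the t-distribution with 7 df = 0.545699.
Step 6: alpha = 0.05. fail to reject H0.

rho = -0.2333, p = 0.545699, fail to reject H0 at alpha = 0.05.


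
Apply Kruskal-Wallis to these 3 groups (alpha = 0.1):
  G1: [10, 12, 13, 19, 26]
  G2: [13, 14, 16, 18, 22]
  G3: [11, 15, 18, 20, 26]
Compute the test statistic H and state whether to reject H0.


Step 1: Combine all N = 15 observations and assign midranks.
sorted (value, group, rank): (10,G1,1), (11,G3,2), (12,G1,3), (13,G1,4.5), (13,G2,4.5), (14,G2,6), (15,G3,7), (16,G2,8), (18,G2,9.5), (18,G3,9.5), (19,G1,11), (20,G3,12), (22,G2,13), (26,G1,14.5), (26,G3,14.5)
Step 2: Sum ranks within each group.
R_1 = 34 (n_1 = 5)
R_2 = 41 (n_2 = 5)
R_3 = 45 (n_3 = 5)
Step 3: H = 12/(N(N+1)) * sum(R_i^2/n_i) - 3(N+1)
     = 12/(15*16) * (34^2/5 + 41^2/5 + 45^2/5) - 3*16
     = 0.050000 * 972.4 - 48
     = 0.620000.
Step 4: Ties present; correction factor C = 1 - 18/(15^3 - 15) = 0.994643. Corrected H = 0.620000 / 0.994643 = 0.623339.
Step 5: Under H0, H ~ chi^2(2); p-value = 0.732223.
Step 6: alpha = 0.1. fail to reject H0.

H = 0.6233, df = 2, p = 0.732223, fail to reject H0.


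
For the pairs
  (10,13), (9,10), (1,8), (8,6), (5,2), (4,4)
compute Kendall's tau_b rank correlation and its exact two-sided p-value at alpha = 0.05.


Step 1: Enumerate the 15 unordered pairs (i,j) with i<j and classify each by sign(x_j-x_i) * sign(y_j-y_i).
  (1,2):dx=-1,dy=-3->C; (1,3):dx=-9,dy=-5->C; (1,4):dx=-2,dy=-7->C; (1,5):dx=-5,dy=-11->C
  (1,6):dx=-6,dy=-9->C; (2,3):dx=-8,dy=-2->C; (2,4):dx=-1,dy=-4->C; (2,5):dx=-4,dy=-8->C
  (2,6):dx=-5,dy=-6->C; (3,4):dx=+7,dy=-2->D; (3,5):dx=+4,dy=-6->D; (3,6):dx=+3,dy=-4->D
  (4,5):dx=-3,dy=-4->C; (4,6):dx=-4,dy=-2->C; (5,6):dx=-1,dy=+2->D
Step 2: C = 11, D = 4, total pairs = 15.
Step 3: tau = (C - D)/(n(n-1)/2) = (11 - 4)/15 = 0.466667.
Step 4: Exact two-sided p-value (enumerate n! = 720 permutations of y under H0): p = 0.272222.
Step 5: alpha = 0.05. fail to reject H0.

tau_b = 0.4667 (C=11, D=4), p = 0.272222, fail to reject H0.


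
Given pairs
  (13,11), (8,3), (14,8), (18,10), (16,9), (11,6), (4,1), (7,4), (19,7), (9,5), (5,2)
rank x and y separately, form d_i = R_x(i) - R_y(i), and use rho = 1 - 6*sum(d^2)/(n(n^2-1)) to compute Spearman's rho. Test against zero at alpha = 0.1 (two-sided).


Step 1: Rank x and y separately (midranks; no ties here).
rank(x): 13->7, 8->4, 14->8, 18->10, 16->9, 11->6, 4->1, 7->3, 19->11, 9->5, 5->2
rank(y): 11->11, 3->3, 8->8, 10->10, 9->9, 6->6, 1->1, 4->4, 7->7, 5->5, 2->2
Step 2: d_i = R_x(i) - R_y(i); compute d_i^2.
  (7-11)^2=16, (4-3)^2=1, (8-8)^2=0, (10-10)^2=0, (9-9)^2=0, (6-6)^2=0, (1-1)^2=0, (3-4)^2=1, (11-7)^2=16, (5-5)^2=0, (2-2)^2=0
sum(d^2) = 34.
Step 3: rho = 1 - 6*34 / (11*(11^2 - 1)) = 1 - 204/1320 = 0.845455.
Step 4: Under H0, t = rho * sqrt((n-2)/(1-rho^2)) = 4.7493 ~ t(9).
Step 5: Two-sided p-value from the t-distribution with 9 df = 0.001045.
Step 6: alpha = 0.1. reject H0.

rho = 0.8455, p = 0.001045, reject H0 at alpha = 0.1.


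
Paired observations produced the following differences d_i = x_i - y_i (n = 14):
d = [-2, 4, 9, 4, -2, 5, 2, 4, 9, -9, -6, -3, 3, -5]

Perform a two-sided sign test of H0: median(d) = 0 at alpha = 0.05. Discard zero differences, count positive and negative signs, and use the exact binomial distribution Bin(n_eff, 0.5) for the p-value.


Step 1: Discard zero differences. Original n = 14; n_eff = number of nonzero differences = 14.
Nonzero differences (with sign): -2, +4, +9, +4, -2, +5, +2, +4, +9, -9, -6, -3, +3, -5
Step 2: Count signs: positive = 8, negative = 6.
Step 3: Under H0: P(positive) = 0.5, so the number of positives S ~ Bin(14, 0.5).
Step 4: Two-sided exact p-value = sum of Bin(14,0.5) probabilities at or below the observed probability = 0.790527.
Step 5: alpha = 0.05. fail to reject H0.

n_eff = 14, pos = 8, neg = 6, p = 0.790527, fail to reject H0.


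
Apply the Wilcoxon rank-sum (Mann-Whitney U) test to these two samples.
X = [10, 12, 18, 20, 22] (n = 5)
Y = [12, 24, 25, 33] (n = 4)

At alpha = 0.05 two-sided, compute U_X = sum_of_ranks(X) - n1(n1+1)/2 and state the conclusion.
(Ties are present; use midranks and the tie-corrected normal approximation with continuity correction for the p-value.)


Step 1: Combine and sort all 9 observations; assign midranks.
sorted (value, group): (10,X), (12,X), (12,Y), (18,X), (20,X), (22,X), (24,Y), (25,Y), (33,Y)
ranks: 10->1, 12->2.5, 12->2.5, 18->4, 20->5, 22->6, 24->7, 25->8, 33->9
Step 2: Rank sum for X: R1 = 1 + 2.5 + 4 + 5 + 6 = 18.5.
Step 3: U_X = R1 - n1(n1+1)/2 = 18.5 - 5*6/2 = 18.5 - 15 = 3.5.
       U_Y = n1*n2 - U_X = 20 - 3.5 = 16.5.
Step 4: Ties are present, so use the tie-corrected normal approximation (with continuity correction) for the p-value.
Step 5: p-value = 0.139983; compare to alpha = 0.05. fail to reject H0.

U_X = 3.5, p = 0.139983, fail to reject H0 at alpha = 0.05.


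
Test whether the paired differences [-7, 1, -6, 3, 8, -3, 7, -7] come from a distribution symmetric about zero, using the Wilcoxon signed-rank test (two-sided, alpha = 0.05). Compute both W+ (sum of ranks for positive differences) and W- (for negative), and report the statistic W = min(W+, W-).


Step 1: Drop any zero differences (none here) and take |d_i|.
|d| = [7, 1, 6, 3, 8, 3, 7, 7]
Step 2: Midrank |d_i| (ties get averaged ranks).
ranks: |7|->6, |1|->1, |6|->4, |3|->2.5, |8|->8, |3|->2.5, |7|->6, |7|->6
Step 3: Attach original signs; sum ranks with positive sign and with negative sign.
W+ = 1 + 2.5 + 8 + 6 = 17.5
W- = 6 + 4 + 2.5 + 6 = 18.5
(Check: W+ + W- = 36 should equal n(n+1)/2 = 36.)
Step 4: Test statistic W = min(W+, W-) = 17.5.
Step 5: Ties in |d|, so use the tie-corrected normal approximation.
        E[W] = n(n+1)/4 = 8*9/4 = 18.
        Tie groups: |d|=3 (t=2), |d|=7 (t=3); sum(t^3 - t) = 30.
        Var[W] = n(n+1)(2n+1)/24 - sum(t^3-t)/48 = 1224/24 - 30/48 = 50.375.
        z = (W - E[W]) / sqrt(Var[W]) = (17.5 - 18) / 7.0975 = -0.0704.
        Two-sided p = 2*Phi(z) = 0.943838.
Step 6: alpha = 0.05. fail to reject H0.

W+ = 17.5, W- = 18.5, W = min = 17.5, p = 0.943838, fail to reject H0.


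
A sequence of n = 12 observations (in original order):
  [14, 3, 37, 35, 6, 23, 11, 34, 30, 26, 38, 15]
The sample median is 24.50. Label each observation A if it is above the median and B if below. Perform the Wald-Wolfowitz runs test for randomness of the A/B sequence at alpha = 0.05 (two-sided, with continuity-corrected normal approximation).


Step 1: Compute median = 24.50; label A = above, B = below.
Labels in order: BBAABBBAAAAB  (n_A = 6, n_B = 6)
Step 2: Count runs R = 5.
Step 3: Under H0 (random ordering), E[R] = 2*n_A*n_B/(n_A+n_B) + 1 = 2*6*6/12 + 1 = 7.0000.
        Var[R] = 2*n_A*n_B*(2*n_A*n_B - n_A - n_B) / ((n_A+n_B)^2 * (n_A+n_B-1)) = 4320/1584 = 2.7273.
        SD[R] = 1.6514.
Step 4: Continuity-corrected z = (R + 0.5 - E[R]) / SD[R] = (5 + 0.5 - 7.0000) / 1.6514 = -0.9083.
Step 5: Two-sided p-value via normal approximation = 2*(1 - Phi(|z|)) = 0.363722.
Step 6: alpha = 0.05. fail to reject H0.

R = 5, z = -0.9083, p = 0.363722, fail to reject H0.


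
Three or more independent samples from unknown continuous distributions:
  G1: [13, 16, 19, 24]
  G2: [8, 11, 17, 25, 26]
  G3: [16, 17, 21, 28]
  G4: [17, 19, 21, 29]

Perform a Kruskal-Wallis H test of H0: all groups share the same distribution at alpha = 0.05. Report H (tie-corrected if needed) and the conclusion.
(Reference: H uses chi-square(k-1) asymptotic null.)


Step 1: Combine all N = 17 observations and assign midranks.
sorted (value, group, rank): (8,G2,1), (11,G2,2), (13,G1,3), (16,G1,4.5), (16,G3,4.5), (17,G2,7), (17,G3,7), (17,G4,7), (19,G1,9.5), (19,G4,9.5), (21,G3,11.5), (21,G4,11.5), (24,G1,13), (25,G2,14), (26,G2,15), (28,G3,16), (29,G4,17)
Step 2: Sum ranks within each group.
R_1 = 30 (n_1 = 4)
R_2 = 39 (n_2 = 5)
R_3 = 39 (n_3 = 4)
R_4 = 45 (n_4 = 4)
Step 3: H = 12/(N(N+1)) * sum(R_i^2/n_i) - 3(N+1)
     = 12/(17*18) * (30^2/4 + 39^2/5 + 39^2/4 + 45^2/4) - 3*18
     = 0.039216 * 1415.7 - 54
     = 1.517647.
Step 4: Ties present; correction factor C = 1 - 42/(17^3 - 17) = 0.991422. Corrected H = 1.517647 / 0.991422 = 1.530779.
Step 5: Under H0, H ~ chi^2(3); p-value = 0.675185.
Step 6: alpha = 0.05. fail to reject H0.

H = 1.5308, df = 3, p = 0.675185, fail to reject H0.


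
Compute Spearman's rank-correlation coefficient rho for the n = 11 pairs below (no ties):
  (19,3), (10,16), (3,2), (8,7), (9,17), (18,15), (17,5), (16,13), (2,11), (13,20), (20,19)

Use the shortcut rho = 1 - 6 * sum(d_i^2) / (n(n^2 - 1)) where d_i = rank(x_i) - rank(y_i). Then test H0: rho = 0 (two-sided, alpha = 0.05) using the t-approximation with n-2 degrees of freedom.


Step 1: Rank x and y separately (midranks; no ties here).
rank(x): 19->10, 10->5, 3->2, 8->3, 9->4, 18->9, 17->8, 16->7, 2->1, 13->6, 20->11
rank(y): 3->2, 16->8, 2->1, 7->4, 17->9, 15->7, 5->3, 13->6, 11->5, 20->11, 19->10
Step 2: d_i = R_x(i) - R_y(i); compute d_i^2.
  (10-2)^2=64, (5-8)^2=9, (2-1)^2=1, (3-4)^2=1, (4-9)^2=25, (9-7)^2=4, (8-3)^2=25, (7-6)^2=1, (1-5)^2=16, (6-11)^2=25, (11-10)^2=1
sum(d^2) = 172.
Step 3: rho = 1 - 6*172 / (11*(11^2 - 1)) = 1 - 1032/1320 = 0.218182.
Step 4: Under H0, t = rho * sqrt((n-2)/(1-rho^2)) = 0.6707 ~ t(9).
Step 5: Two-sided p-value from the t-distribution with 9 df = 0.519248.
Step 6: alpha = 0.05. fail to reject H0.

rho = 0.2182, p = 0.519248, fail to reject H0 at alpha = 0.05.


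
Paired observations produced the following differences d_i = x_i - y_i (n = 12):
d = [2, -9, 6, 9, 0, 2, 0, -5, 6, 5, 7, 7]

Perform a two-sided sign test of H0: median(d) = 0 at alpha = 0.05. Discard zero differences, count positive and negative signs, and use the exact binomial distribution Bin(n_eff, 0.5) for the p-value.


Step 1: Discard zero differences. Original n = 12; n_eff = number of nonzero differences = 10.
Nonzero differences (with sign): +2, -9, +6, +9, +2, -5, +6, +5, +7, +7
Step 2: Count signs: positive = 8, negative = 2.
Step 3: Under H0: P(positive) = 0.5, so the number of positives S ~ Bin(10, 0.5).
Step 4: Two-sided exact p-value = sum of Bin(10,0.5) probabilities at or below the observed probability = 0.109375.
Step 5: alpha = 0.05. fail to reject H0.

n_eff = 10, pos = 8, neg = 2, p = 0.109375, fail to reject H0.


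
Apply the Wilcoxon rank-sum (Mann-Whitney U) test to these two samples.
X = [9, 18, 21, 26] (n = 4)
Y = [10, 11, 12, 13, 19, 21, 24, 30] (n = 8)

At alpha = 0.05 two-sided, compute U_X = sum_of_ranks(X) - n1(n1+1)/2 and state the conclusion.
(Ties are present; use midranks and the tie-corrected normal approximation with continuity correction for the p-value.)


Step 1: Combine and sort all 12 observations; assign midranks.
sorted (value, group): (9,X), (10,Y), (11,Y), (12,Y), (13,Y), (18,X), (19,Y), (21,X), (21,Y), (24,Y), (26,X), (30,Y)
ranks: 9->1, 10->2, 11->3, 12->4, 13->5, 18->6, 19->7, 21->8.5, 21->8.5, 24->10, 26->11, 30->12
Step 2: Rank sum for X: R1 = 1 + 6 + 8.5 + 11 = 26.5.
Step 3: U_X = R1 - n1(n1+1)/2 = 26.5 - 4*5/2 = 26.5 - 10 = 16.5.
       U_Y = n1*n2 - U_X = 32 - 16.5 = 15.5.
Step 4: Ties are present, so use the tie-corrected normal approximation (with continuity correction) for the p-value.
Step 5: p-value = 1.000000; compare to alpha = 0.05. fail to reject H0.

U_X = 16.5, p = 1.000000, fail to reject H0 at alpha = 0.05.


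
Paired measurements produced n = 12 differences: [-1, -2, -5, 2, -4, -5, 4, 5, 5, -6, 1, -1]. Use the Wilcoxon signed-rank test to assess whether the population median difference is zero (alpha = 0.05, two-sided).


Step 1: Drop any zero differences (none here) and take |d_i|.
|d| = [1, 2, 5, 2, 4, 5, 4, 5, 5, 6, 1, 1]
Step 2: Midrank |d_i| (ties get averaged ranks).
ranks: |1|->2, |2|->4.5, |5|->9.5, |2|->4.5, |4|->6.5, |5|->9.5, |4|->6.5, |5|->9.5, |5|->9.5, |6|->12, |1|->2, |1|->2
Step 3: Attach original signs; sum ranks with positive sign and with negative sign.
W+ = 4.5 + 6.5 + 9.5 + 9.5 + 2 = 32
W- = 2 + 4.5 + 9.5 + 6.5 + 9.5 + 12 + 2 = 46
(Check: W+ + W- = 78 should equal n(n+1)/2 = 78.)
Step 4: Test statistic W = min(W+, W-) = 32.
Step 5: Ties in |d|, so use the tie-corrected normal approximation.
        E[W] = n(n+1)/4 = 12*13/4 = 39.
        Tie groups: |d|=1 (t=3), |d|=2 (t=2), |d|=4 (t=2), |d|=5 (t=4); sum(t^3 - t) = 96.
        Var[W] = n(n+1)(2n+1)/24 - sum(t^3-t)/48 = 3900/24 - 96/48 = 160.5.
        z = (W - E[W]) / sqrt(Var[W]) = (32 - 39) / 12.6689 = -0.5525.
        Two-sided p = 2*Phi(z) = 0.580581.
Step 6: alpha = 0.05. fail to reject H0.

W+ = 32, W- = 46, W = min = 32, p = 0.580581, fail to reject H0.


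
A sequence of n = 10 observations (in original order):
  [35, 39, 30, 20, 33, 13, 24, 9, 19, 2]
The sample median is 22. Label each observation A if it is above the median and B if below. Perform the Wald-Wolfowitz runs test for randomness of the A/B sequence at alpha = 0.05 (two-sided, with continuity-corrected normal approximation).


Step 1: Compute median = 22; label A = above, B = below.
Labels in order: AAABABABBB  (n_A = 5, n_B = 5)
Step 2: Count runs R = 6.
Step 3: Under H0 (random ordering), E[R] = 2*n_A*n_B/(n_A+n_B) + 1 = 2*5*5/10 + 1 = 6.0000.
        Var[R] = 2*n_A*n_B*(2*n_A*n_B - n_A - n_B) / ((n_A+n_B)^2 * (n_A+n_B-1)) = 2000/900 = 2.2222.
        SD[R] = 1.4907.
Step 4: R = E[R], so z = 0 with no continuity correction.
Step 5: Two-sided p-value via normal approximation = 2*(1 - Phi(|z|)) = 1.000000.
Step 6: alpha = 0.05. fail to reject H0.

R = 6, z = 0.0000, p = 1.000000, fail to reject H0.


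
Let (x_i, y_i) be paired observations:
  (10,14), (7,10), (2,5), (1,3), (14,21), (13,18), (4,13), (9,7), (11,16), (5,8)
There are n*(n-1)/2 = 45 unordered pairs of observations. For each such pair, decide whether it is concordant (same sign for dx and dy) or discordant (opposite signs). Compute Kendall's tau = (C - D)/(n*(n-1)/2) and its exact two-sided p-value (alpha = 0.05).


Step 1: Enumerate the 45 unordered pairs (i,j) with i<j and classify each by sign(x_j-x_i) * sign(y_j-y_i).
  (1,2):dx=-3,dy=-4->C; (1,3):dx=-8,dy=-9->C; (1,4):dx=-9,dy=-11->C; (1,5):dx=+4,dy=+7->C
  (1,6):dx=+3,dy=+4->C; (1,7):dx=-6,dy=-1->C; (1,8):dx=-1,dy=-7->C; (1,9):dx=+1,dy=+2->C
  (1,10):dx=-5,dy=-6->C; (2,3):dx=-5,dy=-5->C; (2,4):dx=-6,dy=-7->C; (2,5):dx=+7,dy=+11->C
  (2,6):dx=+6,dy=+8->C; (2,7):dx=-3,dy=+3->D; (2,8):dx=+2,dy=-3->D; (2,9):dx=+4,dy=+6->C
  (2,10):dx=-2,dy=-2->C; (3,4):dx=-1,dy=-2->C; (3,5):dx=+12,dy=+16->C; (3,6):dx=+11,dy=+13->C
  (3,7):dx=+2,dy=+8->C; (3,8):dx=+7,dy=+2->C; (3,9):dx=+9,dy=+11->C; (3,10):dx=+3,dy=+3->C
  (4,5):dx=+13,dy=+18->C; (4,6):dx=+12,dy=+15->C; (4,7):dx=+3,dy=+10->C; (4,8):dx=+8,dy=+4->C
  (4,9):dx=+10,dy=+13->C; (4,10):dx=+4,dy=+5->C; (5,6):dx=-1,dy=-3->C; (5,7):dx=-10,dy=-8->C
  (5,8):dx=-5,dy=-14->C; (5,9):dx=-3,dy=-5->C; (5,10):dx=-9,dy=-13->C; (6,7):dx=-9,dy=-5->C
  (6,8):dx=-4,dy=-11->C; (6,9):dx=-2,dy=-2->C; (6,10):dx=-8,dy=-10->C; (7,8):dx=+5,dy=-6->D
  (7,9):dx=+7,dy=+3->C; (7,10):dx=+1,dy=-5->D; (8,9):dx=+2,dy=+9->C; (8,10):dx=-4,dy=+1->D
  (9,10):dx=-6,dy=-8->C
Step 2: C = 40, D = 5, total pairs = 45.
Step 3: tau = (C - D)/(n(n-1)/2) = (40 - 5)/45 = 0.777778.
Step 4: Exact two-sided p-value (enumerate n! = 3628800 permutations of y under H0): p = 0.000946.
Step 5: alpha = 0.05. reject H0.

tau_b = 0.7778 (C=40, D=5), p = 0.000946, reject H0.


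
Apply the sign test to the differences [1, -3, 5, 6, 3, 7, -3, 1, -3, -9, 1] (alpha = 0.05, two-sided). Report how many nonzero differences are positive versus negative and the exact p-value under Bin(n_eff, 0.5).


Step 1: Discard zero differences. Original n = 11; n_eff = number of nonzero differences = 11.
Nonzero differences (with sign): +1, -3, +5, +6, +3, +7, -3, +1, -3, -9, +1
Step 2: Count signs: positive = 7, negative = 4.
Step 3: Under H0: P(positive) = 0.5, so the number of positives S ~ Bin(11, 0.5).
Step 4: Two-sided exact p-value = sum of Bin(11,0.5) probabilities at or below the observed probability = 0.548828.
Step 5: alpha = 0.05. fail to reject H0.

n_eff = 11, pos = 7, neg = 4, p = 0.548828, fail to reject H0.


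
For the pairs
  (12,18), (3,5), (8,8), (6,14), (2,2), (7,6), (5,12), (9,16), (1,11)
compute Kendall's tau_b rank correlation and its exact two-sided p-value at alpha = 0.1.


Step 1: Enumerate the 36 unordered pairs (i,j) with i<j and classify each by sign(x_j-x_i) * sign(y_j-y_i).
  (1,2):dx=-9,dy=-13->C; (1,3):dx=-4,dy=-10->C; (1,4):dx=-6,dy=-4->C; (1,5):dx=-10,dy=-16->C
  (1,6):dx=-5,dy=-12->C; (1,7):dx=-7,dy=-6->C; (1,8):dx=-3,dy=-2->C; (1,9):dx=-11,dy=-7->C
  (2,3):dx=+5,dy=+3->C; (2,4):dx=+3,dy=+9->C; (2,5):dx=-1,dy=-3->C; (2,6):dx=+4,dy=+1->C
  (2,7):dx=+2,dy=+7->C; (2,8):dx=+6,dy=+11->C; (2,9):dx=-2,dy=+6->D; (3,4):dx=-2,dy=+6->D
  (3,5):dx=-6,dy=-6->C; (3,6):dx=-1,dy=-2->C; (3,7):dx=-3,dy=+4->D; (3,8):dx=+1,dy=+8->C
  (3,9):dx=-7,dy=+3->D; (4,5):dx=-4,dy=-12->C; (4,6):dx=+1,dy=-8->D; (4,7):dx=-1,dy=-2->C
  (4,8):dx=+3,dy=+2->C; (4,9):dx=-5,dy=-3->C; (5,6):dx=+5,dy=+4->C; (5,7):dx=+3,dy=+10->C
  (5,8):dx=+7,dy=+14->C; (5,9):dx=-1,dy=+9->D; (6,7):dx=-2,dy=+6->D; (6,8):dx=+2,dy=+10->C
  (6,9):dx=-6,dy=+5->D; (7,8):dx=+4,dy=+4->C; (7,9):dx=-4,dy=-1->C; (8,9):dx=-8,dy=-5->C
Step 2: C = 28, D = 8, total pairs = 36.
Step 3: tau = (C - D)/(n(n-1)/2) = (28 - 8)/36 = 0.555556.
Step 4: Exact two-sided p-value (enumerate n! = 362880 permutations of y under H0): p = 0.044615.
Step 5: alpha = 0.1. reject H0.

tau_b = 0.5556 (C=28, D=8), p = 0.044615, reject H0.
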